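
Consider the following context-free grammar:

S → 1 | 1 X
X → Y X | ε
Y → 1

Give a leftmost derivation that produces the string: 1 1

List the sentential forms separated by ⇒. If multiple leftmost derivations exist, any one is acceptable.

S ⇒ 1 X ⇒ 1 Y X ⇒ 1 1 X ⇒ 1 1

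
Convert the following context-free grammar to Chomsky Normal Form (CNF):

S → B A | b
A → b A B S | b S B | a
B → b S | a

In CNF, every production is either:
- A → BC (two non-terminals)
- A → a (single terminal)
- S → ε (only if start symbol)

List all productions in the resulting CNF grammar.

S → b; TB → b; A → a; B → a; S → B A; A → TB X0; X0 → A X1; X1 → B S; A → TB X2; X2 → S B; B → TB S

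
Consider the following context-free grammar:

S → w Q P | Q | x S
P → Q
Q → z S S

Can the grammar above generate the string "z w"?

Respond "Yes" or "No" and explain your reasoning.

No - no valid derivation exists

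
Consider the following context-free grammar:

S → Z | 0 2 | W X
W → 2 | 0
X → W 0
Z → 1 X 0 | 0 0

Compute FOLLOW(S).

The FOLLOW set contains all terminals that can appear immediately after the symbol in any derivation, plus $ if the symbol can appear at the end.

We compute FOLLOW(S) using the standard algorithm.
FOLLOW(S) starts with {$}.
FIRST(S) = {0, 1, 2}
FIRST(W) = {0, 2}
FIRST(X) = {0, 2}
FIRST(Z) = {0, 1}
FOLLOW(S) = {$}
FOLLOW(W) = {0, 2}
FOLLOW(X) = {$, 0}
FOLLOW(Z) = {$}
Therefore, FOLLOW(S) = {$}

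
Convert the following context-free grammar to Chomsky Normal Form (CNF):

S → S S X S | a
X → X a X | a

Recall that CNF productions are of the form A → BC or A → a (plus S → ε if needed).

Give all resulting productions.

S → a; TA → a; X → a; S → S X0; X0 → S X1; X1 → X S; X → X X2; X2 → TA X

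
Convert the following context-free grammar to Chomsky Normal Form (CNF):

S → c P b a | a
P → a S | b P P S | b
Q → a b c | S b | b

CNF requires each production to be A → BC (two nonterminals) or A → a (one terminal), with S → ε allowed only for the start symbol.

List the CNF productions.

TC → c; TB → b; TA → a; S → a; P → b; Q → b; S → TC X0; X0 → P X1; X1 → TB TA; P → TA S; P → TB X2; X2 → P X3; X3 → P S; Q → TA X4; X4 → TB TC; Q → S TB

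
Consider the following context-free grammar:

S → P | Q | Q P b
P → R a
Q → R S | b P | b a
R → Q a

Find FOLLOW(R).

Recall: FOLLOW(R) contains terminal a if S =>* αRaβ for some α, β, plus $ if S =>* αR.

We compute FOLLOW(R) using the standard algorithm.
FOLLOW(S) starts with {$}.
FIRST(P) = {b}
FIRST(Q) = {b}
FIRST(R) = {b}
FIRST(S) = {b}
FOLLOW(P) = {$, a, b}
FOLLOW(Q) = {$, a, b}
FOLLOW(R) = {a, b}
FOLLOW(S) = {$, a, b}
Therefore, FOLLOW(R) = {a, b}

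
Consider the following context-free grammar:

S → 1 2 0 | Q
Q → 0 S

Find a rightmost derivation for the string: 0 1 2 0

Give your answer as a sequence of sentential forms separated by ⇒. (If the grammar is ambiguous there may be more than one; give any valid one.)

S ⇒ Q ⇒ 0 S ⇒ 0 1 2 0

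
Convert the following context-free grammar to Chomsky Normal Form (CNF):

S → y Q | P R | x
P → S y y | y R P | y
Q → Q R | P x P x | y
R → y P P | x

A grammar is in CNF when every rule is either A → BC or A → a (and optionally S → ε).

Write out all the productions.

TY → y; S → x; P → y; TX → x; Q → y; R → x; S → TY Q; S → P R; P → S X0; X0 → TY TY; P → TY X1; X1 → R P; Q → Q R; Q → P X2; X2 → TX X3; X3 → P TX; R → TY X4; X4 → P P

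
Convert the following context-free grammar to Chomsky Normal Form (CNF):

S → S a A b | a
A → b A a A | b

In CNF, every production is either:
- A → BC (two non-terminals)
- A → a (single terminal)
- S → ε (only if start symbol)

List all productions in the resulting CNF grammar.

TA → a; TB → b; S → a; A → b; S → S X0; X0 → TA X1; X1 → A TB; A → TB X2; X2 → A X3; X3 → TA A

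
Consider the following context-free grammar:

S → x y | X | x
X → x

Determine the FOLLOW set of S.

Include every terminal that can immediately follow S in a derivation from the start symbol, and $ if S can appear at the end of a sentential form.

We compute FOLLOW(S) using the standard algorithm.
FOLLOW(S) starts with {$}.
FIRST(S) = {x}
FIRST(X) = {x}
FOLLOW(S) = {$}
FOLLOW(X) = {$}
Therefore, FOLLOW(S) = {$}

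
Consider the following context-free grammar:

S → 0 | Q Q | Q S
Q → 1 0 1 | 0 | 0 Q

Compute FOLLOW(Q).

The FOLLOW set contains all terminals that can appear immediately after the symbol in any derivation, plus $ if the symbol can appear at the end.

We compute FOLLOW(Q) using the standard algorithm.
FOLLOW(S) starts with {$}.
FIRST(Q) = {0, 1}
FIRST(S) = {0, 1}
FOLLOW(Q) = {$, 0, 1}
FOLLOW(S) = {$}
Therefore, FOLLOW(Q) = {$, 0, 1}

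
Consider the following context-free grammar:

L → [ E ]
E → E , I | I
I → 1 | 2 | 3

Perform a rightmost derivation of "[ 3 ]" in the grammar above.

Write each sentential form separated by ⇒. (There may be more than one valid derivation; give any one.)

L ⇒ [ E ] ⇒ [ I ] ⇒ [ 3 ]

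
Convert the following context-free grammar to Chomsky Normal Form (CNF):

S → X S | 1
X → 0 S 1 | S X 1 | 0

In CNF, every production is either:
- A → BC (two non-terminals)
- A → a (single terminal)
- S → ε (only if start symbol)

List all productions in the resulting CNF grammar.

S → 1; T0 → 0; T1 → 1; X → 0; S → X S; X → T0 X0; X0 → S T1; X → S X1; X1 → X T1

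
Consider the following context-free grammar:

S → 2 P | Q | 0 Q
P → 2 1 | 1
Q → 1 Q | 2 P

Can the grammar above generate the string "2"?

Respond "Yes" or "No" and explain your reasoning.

No - no valid derivation exists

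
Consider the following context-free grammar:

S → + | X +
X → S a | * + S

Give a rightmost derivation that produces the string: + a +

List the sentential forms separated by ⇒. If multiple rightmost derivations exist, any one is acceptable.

S ⇒ X + ⇒ S a + ⇒ + a +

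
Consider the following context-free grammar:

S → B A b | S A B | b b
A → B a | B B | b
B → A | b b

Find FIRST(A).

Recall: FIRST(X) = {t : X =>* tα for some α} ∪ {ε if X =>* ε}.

We compute FIRST(A) using the standard algorithm.
FIRST(A) = {b}
FIRST(B) = {b}
FIRST(S) = {b}
Therefore, FIRST(A) = {b}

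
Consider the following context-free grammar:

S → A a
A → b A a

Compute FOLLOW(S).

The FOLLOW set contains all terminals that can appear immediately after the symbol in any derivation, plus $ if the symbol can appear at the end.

We compute FOLLOW(S) using the standard algorithm.
FOLLOW(S) starts with {$}.
FIRST(A) = {b}
FIRST(S) = {b}
FOLLOW(A) = {a}
FOLLOW(S) = {$}
Therefore, FOLLOW(S) = {$}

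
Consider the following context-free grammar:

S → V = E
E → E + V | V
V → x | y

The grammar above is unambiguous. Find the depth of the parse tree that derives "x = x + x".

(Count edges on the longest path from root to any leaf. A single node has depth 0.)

4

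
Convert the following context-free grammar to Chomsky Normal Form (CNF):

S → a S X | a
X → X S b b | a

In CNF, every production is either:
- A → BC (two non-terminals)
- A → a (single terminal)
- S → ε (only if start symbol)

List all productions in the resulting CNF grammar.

TA → a; S → a; TB → b; X → a; S → TA X0; X0 → S X; X → X X1; X1 → S X2; X2 → TB TB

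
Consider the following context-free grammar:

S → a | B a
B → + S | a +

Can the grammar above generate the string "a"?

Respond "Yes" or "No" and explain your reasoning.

Yes - a valid derivation exists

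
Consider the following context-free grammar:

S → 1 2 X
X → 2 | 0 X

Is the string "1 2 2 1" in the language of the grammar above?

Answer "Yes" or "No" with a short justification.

No - no valid derivation exists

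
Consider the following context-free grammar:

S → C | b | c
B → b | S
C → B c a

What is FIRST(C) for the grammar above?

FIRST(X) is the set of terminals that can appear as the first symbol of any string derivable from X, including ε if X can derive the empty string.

We compute FIRST(C) using the standard algorithm.
FIRST(B) = {b, c}
FIRST(C) = {b, c}
FIRST(S) = {b, c}
Therefore, FIRST(C) = {b, c}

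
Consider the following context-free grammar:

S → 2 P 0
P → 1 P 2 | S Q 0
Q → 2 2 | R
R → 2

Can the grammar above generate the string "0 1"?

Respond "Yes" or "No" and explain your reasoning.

No - no valid derivation exists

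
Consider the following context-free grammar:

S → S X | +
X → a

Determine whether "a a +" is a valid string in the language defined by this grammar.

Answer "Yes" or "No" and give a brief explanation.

No - no valid derivation exists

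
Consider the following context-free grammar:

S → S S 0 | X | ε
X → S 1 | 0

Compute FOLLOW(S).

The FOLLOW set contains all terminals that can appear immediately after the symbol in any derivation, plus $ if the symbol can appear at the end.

We compute FOLLOW(S) using the standard algorithm.
FOLLOW(S) starts with {$}.
FIRST(S) = {0, 1, ε}
FIRST(X) = {0, 1}
FOLLOW(S) = {$, 0, 1}
FOLLOW(X) = {$, 0, 1}
Therefore, FOLLOW(S) = {$, 0, 1}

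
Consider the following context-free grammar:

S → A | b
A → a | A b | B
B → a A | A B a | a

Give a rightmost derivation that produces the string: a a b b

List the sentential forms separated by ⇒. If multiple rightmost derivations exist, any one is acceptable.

S ⇒ A ⇒ A b ⇒ A b b ⇒ B b b ⇒ a A b b ⇒ a a b b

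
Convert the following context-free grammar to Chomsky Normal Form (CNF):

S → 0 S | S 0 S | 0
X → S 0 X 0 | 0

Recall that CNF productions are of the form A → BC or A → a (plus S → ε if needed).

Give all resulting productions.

T0 → 0; S → 0; X → 0; S → T0 S; S → S X0; X0 → T0 S; X → S X1; X1 → T0 X2; X2 → X T0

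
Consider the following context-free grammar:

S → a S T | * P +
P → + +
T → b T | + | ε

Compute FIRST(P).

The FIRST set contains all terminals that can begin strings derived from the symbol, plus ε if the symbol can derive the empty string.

We compute FIRST(P) using the standard algorithm.
FIRST(P) = {+}
FIRST(S) = {*, a}
FIRST(T) = {+, b, ε}
Therefore, FIRST(P) = {+}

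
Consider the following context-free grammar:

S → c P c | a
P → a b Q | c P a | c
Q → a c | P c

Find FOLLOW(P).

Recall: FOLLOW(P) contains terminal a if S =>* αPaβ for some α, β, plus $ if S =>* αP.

We compute FOLLOW(P) using the standard algorithm.
FOLLOW(S) starts with {$}.
FIRST(P) = {a, c}
FIRST(Q) = {a, c}
FIRST(S) = {a, c}
FOLLOW(P) = {a, c}
FOLLOW(Q) = {a, c}
FOLLOW(S) = {$}
Therefore, FOLLOW(P) = {a, c}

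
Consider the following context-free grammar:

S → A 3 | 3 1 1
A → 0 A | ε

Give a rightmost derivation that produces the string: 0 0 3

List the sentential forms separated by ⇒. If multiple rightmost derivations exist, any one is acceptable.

S ⇒ A 3 ⇒ 0 A 3 ⇒ 0 0 A 3 ⇒ 0 0 3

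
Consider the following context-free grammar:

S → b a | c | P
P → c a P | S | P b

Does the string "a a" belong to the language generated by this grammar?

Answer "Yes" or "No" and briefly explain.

No - no valid derivation exists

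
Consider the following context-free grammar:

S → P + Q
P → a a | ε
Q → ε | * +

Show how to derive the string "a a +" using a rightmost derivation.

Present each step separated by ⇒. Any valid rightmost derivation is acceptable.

S ⇒ P + Q ⇒ P + ⇒ a a +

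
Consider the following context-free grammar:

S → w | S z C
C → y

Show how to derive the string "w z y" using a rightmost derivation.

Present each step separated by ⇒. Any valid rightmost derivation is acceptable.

S ⇒ S z C ⇒ S z y ⇒ w z y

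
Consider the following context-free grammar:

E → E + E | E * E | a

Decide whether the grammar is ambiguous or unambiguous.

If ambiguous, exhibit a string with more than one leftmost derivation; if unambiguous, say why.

Ambiguous - the string 'a * a + a * a + a' has two distinct leftmost derivations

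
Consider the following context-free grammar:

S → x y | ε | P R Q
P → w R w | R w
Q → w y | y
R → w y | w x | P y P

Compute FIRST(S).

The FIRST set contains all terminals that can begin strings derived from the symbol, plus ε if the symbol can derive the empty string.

We compute FIRST(S) using the standard algorithm.
FIRST(P) = {w}
FIRST(Q) = {w, y}
FIRST(R) = {w}
FIRST(S) = {w, x, ε}
Therefore, FIRST(S) = {w, x, ε}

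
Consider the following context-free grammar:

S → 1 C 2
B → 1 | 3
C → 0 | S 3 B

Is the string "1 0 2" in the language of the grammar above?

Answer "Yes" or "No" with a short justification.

Yes - a valid derivation exists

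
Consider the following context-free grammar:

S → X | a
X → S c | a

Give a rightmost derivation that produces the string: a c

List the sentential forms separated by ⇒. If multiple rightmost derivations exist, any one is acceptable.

S ⇒ X ⇒ S c ⇒ a c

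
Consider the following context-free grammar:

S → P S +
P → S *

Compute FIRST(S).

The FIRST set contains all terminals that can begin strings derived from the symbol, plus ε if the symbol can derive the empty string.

We compute FIRST(S) using the standard algorithm.
FIRST(P) = {}
FIRST(S) = {}
Therefore, FIRST(S) = {}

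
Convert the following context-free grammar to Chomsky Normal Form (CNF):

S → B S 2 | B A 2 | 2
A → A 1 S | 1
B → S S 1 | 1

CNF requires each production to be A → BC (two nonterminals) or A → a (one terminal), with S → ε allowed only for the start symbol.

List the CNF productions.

T2 → 2; S → 2; T1 → 1; A → 1; B → 1; S → B X0; X0 → S T2; S → B X1; X1 → A T2; A → A X2; X2 → T1 S; B → S X3; X3 → S T1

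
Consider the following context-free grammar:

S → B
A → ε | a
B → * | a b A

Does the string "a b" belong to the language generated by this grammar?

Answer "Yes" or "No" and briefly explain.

Yes - a valid derivation exists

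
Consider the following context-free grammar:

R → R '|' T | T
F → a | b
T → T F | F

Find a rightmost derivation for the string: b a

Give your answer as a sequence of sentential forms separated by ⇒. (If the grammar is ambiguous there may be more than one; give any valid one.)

R ⇒ T ⇒ T F ⇒ T a ⇒ F a ⇒ b a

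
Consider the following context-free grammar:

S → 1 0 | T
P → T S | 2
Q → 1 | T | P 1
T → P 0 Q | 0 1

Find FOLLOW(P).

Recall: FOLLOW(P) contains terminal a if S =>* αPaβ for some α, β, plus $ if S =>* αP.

We compute FOLLOW(P) using the standard algorithm.
FOLLOW(S) starts with {$}.
FIRST(P) = {0, 2}
FIRST(Q) = {0, 1, 2}
FIRST(S) = {0, 1, 2}
FIRST(T) = {0, 2}
FOLLOW(P) = {0, 1}
FOLLOW(Q) = {$, 0, 1, 2}
FOLLOW(S) = {$, 0, 1}
FOLLOW(T) = {$, 0, 1, 2}
Therefore, FOLLOW(P) = {0, 1}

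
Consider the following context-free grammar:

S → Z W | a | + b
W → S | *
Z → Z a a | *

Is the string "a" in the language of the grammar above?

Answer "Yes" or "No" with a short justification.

Yes - a valid derivation exists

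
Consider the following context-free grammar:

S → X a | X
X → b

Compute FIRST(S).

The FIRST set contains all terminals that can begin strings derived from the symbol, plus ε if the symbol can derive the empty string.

We compute FIRST(S) using the standard algorithm.
FIRST(S) = {b}
FIRST(X) = {b}
Therefore, FIRST(S) = {b}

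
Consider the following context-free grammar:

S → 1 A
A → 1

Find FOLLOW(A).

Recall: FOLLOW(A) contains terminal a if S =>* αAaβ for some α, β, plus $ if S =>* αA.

We compute FOLLOW(A) using the standard algorithm.
FOLLOW(S) starts with {$}.
FIRST(A) = {1}
FIRST(S) = {1}
FOLLOW(A) = {$}
FOLLOW(S) = {$}
Therefore, FOLLOW(A) = {$}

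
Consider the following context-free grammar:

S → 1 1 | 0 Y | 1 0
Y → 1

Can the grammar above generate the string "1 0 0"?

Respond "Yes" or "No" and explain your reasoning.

No - no valid derivation exists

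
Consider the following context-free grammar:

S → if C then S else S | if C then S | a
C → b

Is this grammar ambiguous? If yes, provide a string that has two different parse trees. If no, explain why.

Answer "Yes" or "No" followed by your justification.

Yes - the string 'if b then if b then if b then a else a else a' has two distinct leftmost derivations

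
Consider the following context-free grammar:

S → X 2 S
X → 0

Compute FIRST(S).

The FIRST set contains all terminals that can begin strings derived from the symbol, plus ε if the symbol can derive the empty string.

We compute FIRST(S) using the standard algorithm.
FIRST(S) = {0}
FIRST(X) = {0}
Therefore, FIRST(S) = {0}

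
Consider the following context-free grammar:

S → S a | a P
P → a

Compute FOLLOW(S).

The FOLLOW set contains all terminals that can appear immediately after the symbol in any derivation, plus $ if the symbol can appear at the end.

We compute FOLLOW(S) using the standard algorithm.
FOLLOW(S) starts with {$}.
FIRST(P) = {a}
FIRST(S) = {a}
FOLLOW(P) = {$, a}
FOLLOW(S) = {$, a}
Therefore, FOLLOW(S) = {$, a}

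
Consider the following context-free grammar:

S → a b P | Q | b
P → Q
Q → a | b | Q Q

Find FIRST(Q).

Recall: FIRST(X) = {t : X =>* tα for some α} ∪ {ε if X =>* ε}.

We compute FIRST(Q) using the standard algorithm.
FIRST(P) = {a, b}
FIRST(Q) = {a, b}
FIRST(S) = {a, b}
Therefore, FIRST(Q) = {a, b}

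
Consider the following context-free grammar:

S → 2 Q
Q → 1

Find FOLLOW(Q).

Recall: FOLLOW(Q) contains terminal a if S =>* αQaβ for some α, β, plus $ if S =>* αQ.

We compute FOLLOW(Q) using the standard algorithm.
FOLLOW(S) starts with {$}.
FIRST(Q) = {1}
FIRST(S) = {2}
FOLLOW(Q) = {$}
FOLLOW(S) = {$}
Therefore, FOLLOW(Q) = {$}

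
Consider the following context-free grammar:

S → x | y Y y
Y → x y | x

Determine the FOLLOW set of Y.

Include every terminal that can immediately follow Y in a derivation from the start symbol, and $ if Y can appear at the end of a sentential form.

We compute FOLLOW(Y) using the standard algorithm.
FOLLOW(S) starts with {$}.
FIRST(S) = {x, y}
FIRST(Y) = {x}
FOLLOW(S) = {$}
FOLLOW(Y) = {y}
Therefore, FOLLOW(Y) = {y}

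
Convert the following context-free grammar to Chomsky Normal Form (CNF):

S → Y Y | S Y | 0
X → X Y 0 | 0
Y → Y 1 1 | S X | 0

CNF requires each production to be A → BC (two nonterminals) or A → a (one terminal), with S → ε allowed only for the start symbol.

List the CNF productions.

S → 0; T0 → 0; X → 0; T1 → 1; Y → 0; S → Y Y; S → S Y; X → X X0; X0 → Y T0; Y → Y X1; X1 → T1 T1; Y → S X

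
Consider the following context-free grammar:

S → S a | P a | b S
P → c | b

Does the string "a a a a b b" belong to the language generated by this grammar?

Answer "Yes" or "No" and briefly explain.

No - no valid derivation exists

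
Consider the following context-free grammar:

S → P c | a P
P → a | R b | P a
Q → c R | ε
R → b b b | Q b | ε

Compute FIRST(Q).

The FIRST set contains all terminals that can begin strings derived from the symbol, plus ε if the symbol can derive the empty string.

We compute FIRST(Q) using the standard algorithm.
FIRST(P) = {a, b, c}
FIRST(Q) = {c, ε}
FIRST(R) = {b, c, ε}
FIRST(S) = {a, b, c}
Therefore, FIRST(Q) = {c, ε}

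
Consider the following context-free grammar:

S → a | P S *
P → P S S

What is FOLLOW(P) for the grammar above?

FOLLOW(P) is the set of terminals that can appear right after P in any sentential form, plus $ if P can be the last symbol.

We compute FOLLOW(P) using the standard algorithm.
FOLLOW(S) starts with {$}.
FIRST(P) = {}
FIRST(S) = {a}
FOLLOW(P) = {a}
FOLLOW(S) = {$, *, a}
Therefore, FOLLOW(P) = {a}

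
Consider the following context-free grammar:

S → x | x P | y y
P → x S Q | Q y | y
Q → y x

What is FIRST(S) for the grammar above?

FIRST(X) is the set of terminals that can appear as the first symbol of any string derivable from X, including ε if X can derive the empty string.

We compute FIRST(S) using the standard algorithm.
FIRST(P) = {x, y}
FIRST(Q) = {y}
FIRST(S) = {x, y}
Therefore, FIRST(S) = {x, y}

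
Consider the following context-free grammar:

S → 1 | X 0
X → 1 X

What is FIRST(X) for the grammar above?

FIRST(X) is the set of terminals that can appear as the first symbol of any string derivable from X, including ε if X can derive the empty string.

We compute FIRST(X) using the standard algorithm.
FIRST(S) = {1}
FIRST(X) = {1}
Therefore, FIRST(X) = {1}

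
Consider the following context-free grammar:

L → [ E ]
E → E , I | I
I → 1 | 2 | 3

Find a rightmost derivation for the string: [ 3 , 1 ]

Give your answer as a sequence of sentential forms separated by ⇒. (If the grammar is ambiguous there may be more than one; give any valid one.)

L ⇒ [ E ] ⇒ [ E , I ] ⇒ [ E , 1 ] ⇒ [ I , 1 ] ⇒ [ 3 , 1 ]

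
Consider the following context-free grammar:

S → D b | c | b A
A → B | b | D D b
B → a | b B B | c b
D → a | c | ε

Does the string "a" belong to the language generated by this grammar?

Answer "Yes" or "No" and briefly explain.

No - no valid derivation exists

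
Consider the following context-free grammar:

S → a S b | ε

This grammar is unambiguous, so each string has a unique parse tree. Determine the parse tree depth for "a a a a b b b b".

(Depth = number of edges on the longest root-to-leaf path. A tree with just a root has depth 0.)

5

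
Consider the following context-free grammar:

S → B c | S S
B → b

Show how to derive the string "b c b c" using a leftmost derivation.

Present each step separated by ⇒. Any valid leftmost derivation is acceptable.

S ⇒ S S ⇒ B c S ⇒ b c S ⇒ b c B c ⇒ b c b c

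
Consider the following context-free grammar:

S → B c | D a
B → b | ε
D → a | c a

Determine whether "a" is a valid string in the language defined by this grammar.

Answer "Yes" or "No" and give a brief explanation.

No - no valid derivation exists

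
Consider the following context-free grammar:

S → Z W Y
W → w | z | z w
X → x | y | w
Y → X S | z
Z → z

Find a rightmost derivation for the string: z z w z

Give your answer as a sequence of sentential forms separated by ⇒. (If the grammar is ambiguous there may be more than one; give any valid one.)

S ⇒ Z W Y ⇒ Z W z ⇒ Z z w z ⇒ z z w z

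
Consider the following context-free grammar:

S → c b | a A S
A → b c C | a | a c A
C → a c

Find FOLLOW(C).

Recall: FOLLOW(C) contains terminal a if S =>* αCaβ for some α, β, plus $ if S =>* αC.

We compute FOLLOW(C) using the standard algorithm.
FOLLOW(S) starts with {$}.
FIRST(A) = {a, b}
FIRST(C) = {a}
FIRST(S) = {a, c}
FOLLOW(A) = {a, c}
FOLLOW(C) = {a, c}
FOLLOW(S) = {$}
Therefore, FOLLOW(C) = {a, c}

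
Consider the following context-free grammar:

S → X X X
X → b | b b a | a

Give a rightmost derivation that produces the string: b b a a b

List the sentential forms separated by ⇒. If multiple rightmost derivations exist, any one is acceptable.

S ⇒ X X X ⇒ X X b ⇒ X a b ⇒ b b a a b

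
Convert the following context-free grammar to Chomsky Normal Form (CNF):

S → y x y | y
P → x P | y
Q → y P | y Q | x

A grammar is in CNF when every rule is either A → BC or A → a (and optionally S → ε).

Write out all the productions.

TY → y; TX → x; S → y; P → y; Q → x; S → TY X0; X0 → TX TY; P → TX P; Q → TY P; Q → TY Q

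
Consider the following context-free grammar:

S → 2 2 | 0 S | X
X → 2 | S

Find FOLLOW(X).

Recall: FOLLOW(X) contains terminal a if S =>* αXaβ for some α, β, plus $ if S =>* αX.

We compute FOLLOW(X) using the standard algorithm.
FOLLOW(S) starts with {$}.
FIRST(S) = {0, 2}
FIRST(X) = {0, 2}
FOLLOW(S) = {$}
FOLLOW(X) = {$}
Therefore, FOLLOW(X) = {$}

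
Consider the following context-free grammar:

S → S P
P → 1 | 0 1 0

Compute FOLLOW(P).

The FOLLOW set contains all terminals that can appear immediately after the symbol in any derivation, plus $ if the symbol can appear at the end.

We compute FOLLOW(P) using the standard algorithm.
FOLLOW(S) starts with {$}.
FIRST(P) = {0, 1}
FIRST(S) = {}
FOLLOW(P) = {$, 0, 1}
FOLLOW(S) = {$, 0, 1}
Therefore, FOLLOW(P) = {$, 0, 1}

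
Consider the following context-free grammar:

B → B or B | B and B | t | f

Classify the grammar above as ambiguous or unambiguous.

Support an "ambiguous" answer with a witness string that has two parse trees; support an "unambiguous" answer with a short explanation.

Ambiguous - the string 't and t and f or f or f' has two distinct parse trees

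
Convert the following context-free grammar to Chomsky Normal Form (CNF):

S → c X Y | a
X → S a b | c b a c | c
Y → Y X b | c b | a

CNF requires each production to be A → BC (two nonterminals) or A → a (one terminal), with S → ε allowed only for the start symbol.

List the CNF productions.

TC → c; S → a; TA → a; TB → b; X → c; Y → a; S → TC X0; X0 → X Y; X → S X1; X1 → TA TB; X → TC X2; X2 → TB X3; X3 → TA TC; Y → Y X4; X4 → X TB; Y → TC TB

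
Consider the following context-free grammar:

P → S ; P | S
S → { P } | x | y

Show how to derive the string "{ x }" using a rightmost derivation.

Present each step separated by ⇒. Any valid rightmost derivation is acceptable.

P ⇒ S ⇒ { P } ⇒ { S } ⇒ { x }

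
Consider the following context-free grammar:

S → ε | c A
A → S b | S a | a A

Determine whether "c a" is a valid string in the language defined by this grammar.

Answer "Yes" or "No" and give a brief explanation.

Yes - a valid derivation exists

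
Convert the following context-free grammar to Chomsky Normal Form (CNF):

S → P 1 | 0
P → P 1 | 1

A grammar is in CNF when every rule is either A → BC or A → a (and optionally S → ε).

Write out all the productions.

T1 → 1; S → 0; P → 1; S → P T1; P → P T1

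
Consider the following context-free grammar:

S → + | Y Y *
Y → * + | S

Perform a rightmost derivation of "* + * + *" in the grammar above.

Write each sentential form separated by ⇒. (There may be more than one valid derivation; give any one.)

S ⇒ Y Y * ⇒ Y * + * ⇒ * + * + *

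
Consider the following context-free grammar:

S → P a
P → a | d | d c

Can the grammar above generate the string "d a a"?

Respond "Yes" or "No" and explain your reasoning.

No - no valid derivation exists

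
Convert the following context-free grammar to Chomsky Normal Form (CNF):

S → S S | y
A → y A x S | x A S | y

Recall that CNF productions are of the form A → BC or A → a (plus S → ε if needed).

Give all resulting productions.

S → y; TY → y; TX → x; A → y; S → S S; A → TY X0; X0 → A X1; X1 → TX S; A → TX X2; X2 → A S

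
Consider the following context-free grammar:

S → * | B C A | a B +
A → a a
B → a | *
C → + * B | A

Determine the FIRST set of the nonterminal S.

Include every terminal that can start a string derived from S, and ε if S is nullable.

We compute FIRST(S) using the standard algorithm.
FIRST(A) = {a}
FIRST(B) = {*, a}
FIRST(C) = {+, a}
FIRST(S) = {*, a}
Therefore, FIRST(S) = {*, a}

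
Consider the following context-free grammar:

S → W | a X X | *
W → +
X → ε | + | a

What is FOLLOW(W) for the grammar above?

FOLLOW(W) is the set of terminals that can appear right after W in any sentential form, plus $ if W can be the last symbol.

We compute FOLLOW(W) using the standard algorithm.
FOLLOW(S) starts with {$}.
FIRST(S) = {*, +, a}
FIRST(W) = {+}
FIRST(X) = {+, a, ε}
FOLLOW(S) = {$}
FOLLOW(W) = {$}
FOLLOW(X) = {$, +, a}
Therefore, FOLLOW(W) = {$}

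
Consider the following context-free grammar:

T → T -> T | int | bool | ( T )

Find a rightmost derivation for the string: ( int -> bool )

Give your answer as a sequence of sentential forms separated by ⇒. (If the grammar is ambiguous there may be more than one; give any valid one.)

T ⇒ ( T ) ⇒ ( T -> T ) ⇒ ( T -> bool ) ⇒ ( int -> bool )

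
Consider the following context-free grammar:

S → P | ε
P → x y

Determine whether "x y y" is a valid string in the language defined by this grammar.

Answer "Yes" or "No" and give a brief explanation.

No - no valid derivation exists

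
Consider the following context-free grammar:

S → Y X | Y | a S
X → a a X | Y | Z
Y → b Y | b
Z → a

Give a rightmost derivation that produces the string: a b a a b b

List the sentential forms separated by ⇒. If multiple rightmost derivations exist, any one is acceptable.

S ⇒ a S ⇒ a Y X ⇒ a Y a a X ⇒ a Y a a Y ⇒ a Y a a b Y ⇒ a Y a a b b ⇒ a b a a b b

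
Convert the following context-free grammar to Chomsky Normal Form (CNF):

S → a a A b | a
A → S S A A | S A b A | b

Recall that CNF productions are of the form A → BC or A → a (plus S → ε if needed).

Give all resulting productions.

TA → a; TB → b; S → a; A → b; S → TA X0; X0 → TA X1; X1 → A TB; A → S X2; X2 → S X3; X3 → A A; A → S X4; X4 → A X5; X5 → TB A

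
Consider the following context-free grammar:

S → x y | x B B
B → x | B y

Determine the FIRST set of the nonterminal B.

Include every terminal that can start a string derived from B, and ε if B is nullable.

We compute FIRST(B) using the standard algorithm.
FIRST(B) = {x}
FIRST(S) = {x}
Therefore, FIRST(B) = {x}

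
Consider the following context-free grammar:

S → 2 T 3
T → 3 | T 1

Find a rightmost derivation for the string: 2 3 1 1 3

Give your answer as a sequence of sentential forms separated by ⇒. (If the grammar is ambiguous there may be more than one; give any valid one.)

S ⇒ 2 T 3 ⇒ 2 T 1 3 ⇒ 2 T 1 1 3 ⇒ 2 3 1 1 3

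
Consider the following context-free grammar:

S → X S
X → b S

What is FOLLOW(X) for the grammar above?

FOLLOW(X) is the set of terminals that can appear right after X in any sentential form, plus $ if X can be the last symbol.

We compute FOLLOW(X) using the standard algorithm.
FOLLOW(S) starts with {$}.
FIRST(S) = {b}
FIRST(X) = {b}
FOLLOW(S) = {$, b}
FOLLOW(X) = {b}
Therefore, FOLLOW(X) = {b}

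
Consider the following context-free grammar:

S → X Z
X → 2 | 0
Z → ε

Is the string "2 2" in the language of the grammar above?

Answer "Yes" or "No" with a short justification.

No - no valid derivation exists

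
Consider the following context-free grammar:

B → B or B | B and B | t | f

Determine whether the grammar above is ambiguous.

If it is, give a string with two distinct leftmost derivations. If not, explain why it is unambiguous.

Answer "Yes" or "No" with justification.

Yes - the string 'f and f and t and t and t' has two distinct leftmost derivations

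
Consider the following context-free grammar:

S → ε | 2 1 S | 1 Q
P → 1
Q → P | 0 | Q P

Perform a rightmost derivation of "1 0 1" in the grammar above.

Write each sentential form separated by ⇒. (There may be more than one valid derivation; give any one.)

S ⇒ 1 Q ⇒ 1 Q P ⇒ 1 Q 1 ⇒ 1 0 1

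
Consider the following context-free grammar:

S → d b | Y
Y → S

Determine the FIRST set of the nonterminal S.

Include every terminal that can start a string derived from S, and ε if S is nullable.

We compute FIRST(S) using the standard algorithm.
FIRST(S) = {d}
FIRST(Y) = {d}
Therefore, FIRST(S) = {d}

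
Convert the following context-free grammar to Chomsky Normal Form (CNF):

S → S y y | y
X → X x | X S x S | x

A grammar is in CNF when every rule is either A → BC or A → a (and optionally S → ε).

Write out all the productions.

TY → y; S → y; TX → x; X → x; S → S X0; X0 → TY TY; X → X TX; X → X X1; X1 → S X2; X2 → TX S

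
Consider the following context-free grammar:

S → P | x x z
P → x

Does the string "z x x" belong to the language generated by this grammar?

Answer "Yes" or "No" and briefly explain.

No - no valid derivation exists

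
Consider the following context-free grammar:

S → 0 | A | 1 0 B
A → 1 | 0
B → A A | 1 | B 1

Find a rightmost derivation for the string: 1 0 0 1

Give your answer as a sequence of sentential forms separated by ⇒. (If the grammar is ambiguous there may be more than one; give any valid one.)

S ⇒ 1 0 B ⇒ 1 0 A A ⇒ 1 0 A 1 ⇒ 1 0 0 1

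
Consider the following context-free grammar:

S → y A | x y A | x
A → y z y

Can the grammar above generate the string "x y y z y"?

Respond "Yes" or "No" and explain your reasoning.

Yes - a valid derivation exists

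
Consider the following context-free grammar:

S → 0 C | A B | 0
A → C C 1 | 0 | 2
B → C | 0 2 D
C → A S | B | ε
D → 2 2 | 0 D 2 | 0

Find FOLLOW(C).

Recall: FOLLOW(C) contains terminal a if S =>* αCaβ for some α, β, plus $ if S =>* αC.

We compute FOLLOW(C) using the standard algorithm.
FOLLOW(S) starts with {$}.
FIRST(A) = {0, 1, 2}
FIRST(B) = {0, 1, 2, ε}
FIRST(C) = {0, 1, 2, ε}
FIRST(D) = {0, 2}
FIRST(S) = {0, 1, 2}
FOLLOW(A) = {$, 0, 1, 2}
FOLLOW(B) = {$, 0, 1, 2}
FOLLOW(C) = {$, 0, 1, 2}
FOLLOW(D) = {$, 0, 1, 2}
FOLLOW(S) = {$, 0, 1, 2}
Therefore, FOLLOW(C) = {$, 0, 1, 2}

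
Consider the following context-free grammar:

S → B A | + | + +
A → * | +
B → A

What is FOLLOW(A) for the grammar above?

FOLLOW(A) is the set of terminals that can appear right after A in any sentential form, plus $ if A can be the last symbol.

We compute FOLLOW(A) using the standard algorithm.
FOLLOW(S) starts with {$}.
FIRST(A) = {*, +}
FIRST(B) = {*, +}
FIRST(S) = {*, +}
FOLLOW(A) = {$, *, +}
FOLLOW(B) = {*, +}
FOLLOW(S) = {$}
Therefore, FOLLOW(A) = {$, *, +}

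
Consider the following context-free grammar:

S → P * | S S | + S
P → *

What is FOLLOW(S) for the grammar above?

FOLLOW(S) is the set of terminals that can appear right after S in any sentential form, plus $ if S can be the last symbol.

We compute FOLLOW(S) using the standard algorithm.
FOLLOW(S) starts with {$}.
FIRST(P) = {*}
FIRST(S) = {*, +}
FOLLOW(P) = {*}
FOLLOW(S) = {$, *, +}
Therefore, FOLLOW(S) = {$, *, +}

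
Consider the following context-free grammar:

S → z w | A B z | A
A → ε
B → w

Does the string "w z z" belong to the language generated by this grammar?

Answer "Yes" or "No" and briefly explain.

No - no valid derivation exists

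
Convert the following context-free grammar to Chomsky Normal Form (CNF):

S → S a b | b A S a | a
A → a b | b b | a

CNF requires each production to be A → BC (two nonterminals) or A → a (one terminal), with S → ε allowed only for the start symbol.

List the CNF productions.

TA → a; TB → b; S → a; A → a; S → S X0; X0 → TA TB; S → TB X1; X1 → A X2; X2 → S TA; A → TA TB; A → TB TB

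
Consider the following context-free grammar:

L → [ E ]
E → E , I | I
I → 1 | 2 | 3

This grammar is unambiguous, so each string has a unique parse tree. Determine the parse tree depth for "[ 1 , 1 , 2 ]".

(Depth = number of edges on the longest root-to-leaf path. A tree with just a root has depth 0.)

5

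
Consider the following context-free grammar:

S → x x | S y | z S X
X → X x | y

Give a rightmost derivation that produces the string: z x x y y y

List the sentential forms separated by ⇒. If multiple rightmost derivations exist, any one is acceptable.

S ⇒ S y ⇒ S y y ⇒ z S X y y ⇒ z S y y y ⇒ z x x y y y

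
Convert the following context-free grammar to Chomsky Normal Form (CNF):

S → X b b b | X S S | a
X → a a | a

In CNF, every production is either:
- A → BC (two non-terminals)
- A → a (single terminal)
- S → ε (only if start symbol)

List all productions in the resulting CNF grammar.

TB → b; S → a; TA → a; X → a; S → X X0; X0 → TB X1; X1 → TB TB; S → X X2; X2 → S S; X → TA TA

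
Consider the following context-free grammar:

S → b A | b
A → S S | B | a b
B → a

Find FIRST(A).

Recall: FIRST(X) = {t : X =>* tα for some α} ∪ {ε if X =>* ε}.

We compute FIRST(A) using the standard algorithm.
FIRST(A) = {a, b}
FIRST(B) = {a}
FIRST(S) = {b}
Therefore, FIRST(A) = {a, b}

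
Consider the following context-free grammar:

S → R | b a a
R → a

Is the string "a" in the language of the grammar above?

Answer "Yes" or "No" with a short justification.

Yes - a valid derivation exists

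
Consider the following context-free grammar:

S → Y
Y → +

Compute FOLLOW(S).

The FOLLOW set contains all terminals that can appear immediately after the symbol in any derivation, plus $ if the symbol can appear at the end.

We compute FOLLOW(S) using the standard algorithm.
FOLLOW(S) starts with {$}.
FIRST(S) = {+}
FIRST(Y) = {+}
FOLLOW(S) = {$}
FOLLOW(Y) = {$}
Therefore, FOLLOW(S) = {$}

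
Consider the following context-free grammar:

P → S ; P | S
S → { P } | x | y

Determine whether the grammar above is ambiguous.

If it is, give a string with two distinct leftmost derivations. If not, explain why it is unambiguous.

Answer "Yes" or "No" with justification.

No - the grammar is unambiguous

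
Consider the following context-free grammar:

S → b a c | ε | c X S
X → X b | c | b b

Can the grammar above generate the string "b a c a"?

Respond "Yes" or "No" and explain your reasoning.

No - no valid derivation exists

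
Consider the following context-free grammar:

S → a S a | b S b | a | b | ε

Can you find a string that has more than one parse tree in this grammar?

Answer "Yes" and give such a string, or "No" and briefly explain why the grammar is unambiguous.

No - the grammar is unambiguous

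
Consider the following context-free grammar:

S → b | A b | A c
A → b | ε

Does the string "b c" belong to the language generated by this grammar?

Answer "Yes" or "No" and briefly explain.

Yes - a valid derivation exists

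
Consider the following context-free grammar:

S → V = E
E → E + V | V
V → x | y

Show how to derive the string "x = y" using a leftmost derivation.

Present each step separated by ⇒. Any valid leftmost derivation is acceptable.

S ⇒ V = E ⇒ x = E ⇒ x = V ⇒ x = y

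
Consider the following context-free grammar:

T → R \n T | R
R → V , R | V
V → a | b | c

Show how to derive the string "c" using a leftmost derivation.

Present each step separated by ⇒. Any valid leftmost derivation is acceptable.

T ⇒ R ⇒ V ⇒ c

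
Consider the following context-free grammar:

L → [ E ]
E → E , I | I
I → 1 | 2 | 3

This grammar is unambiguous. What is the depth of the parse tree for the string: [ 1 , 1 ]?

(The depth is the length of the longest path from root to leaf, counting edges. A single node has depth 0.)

4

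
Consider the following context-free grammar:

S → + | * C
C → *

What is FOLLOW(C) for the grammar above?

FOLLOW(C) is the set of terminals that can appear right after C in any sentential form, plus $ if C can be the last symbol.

We compute FOLLOW(C) using the standard algorithm.
FOLLOW(S) starts with {$}.
FIRST(C) = {*}
FIRST(S) = {*, +}
FOLLOW(C) = {$}
FOLLOW(S) = {$}
Therefore, FOLLOW(C) = {$}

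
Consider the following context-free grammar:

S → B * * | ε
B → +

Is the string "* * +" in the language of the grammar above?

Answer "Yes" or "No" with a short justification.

No - no valid derivation exists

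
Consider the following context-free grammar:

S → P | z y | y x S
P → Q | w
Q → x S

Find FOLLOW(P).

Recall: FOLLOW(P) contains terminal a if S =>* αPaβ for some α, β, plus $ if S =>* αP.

We compute FOLLOW(P) using the standard algorithm.
FOLLOW(S) starts with {$}.
FIRST(P) = {w, x}
FIRST(Q) = {x}
FIRST(S) = {w, x, y, z}
FOLLOW(P) = {$}
FOLLOW(Q) = {$}
FOLLOW(S) = {$}
Therefore, FOLLOW(P) = {$}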